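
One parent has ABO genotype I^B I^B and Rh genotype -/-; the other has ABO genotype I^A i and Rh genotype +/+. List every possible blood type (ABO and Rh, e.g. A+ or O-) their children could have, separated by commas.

B+, AB+

Gametes from I^B I^B × I^A i give offspring ABO genotypes I^A I^B, I^B i, i.e. phenotypes B, AB.
Rh cross -/- × +/+ → phenotypes Rh+.
Combining independently: B+, AB+.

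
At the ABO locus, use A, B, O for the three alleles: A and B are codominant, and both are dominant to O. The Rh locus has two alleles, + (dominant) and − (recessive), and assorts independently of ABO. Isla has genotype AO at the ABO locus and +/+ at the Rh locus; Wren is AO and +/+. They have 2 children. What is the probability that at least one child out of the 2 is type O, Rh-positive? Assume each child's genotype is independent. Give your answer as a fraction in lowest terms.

7/16

ABO cross AO × AO → 1/4 O, 3/4 A.
Rh cross +/+ × +/+ → 1 Rh+; so P(type O, Rh-positive) = 1/4 × 1 = 1/4 per child.
P(none) = (3/4)^2 = 9/16; P(at least one) = 1 − 9/16 = 7/16.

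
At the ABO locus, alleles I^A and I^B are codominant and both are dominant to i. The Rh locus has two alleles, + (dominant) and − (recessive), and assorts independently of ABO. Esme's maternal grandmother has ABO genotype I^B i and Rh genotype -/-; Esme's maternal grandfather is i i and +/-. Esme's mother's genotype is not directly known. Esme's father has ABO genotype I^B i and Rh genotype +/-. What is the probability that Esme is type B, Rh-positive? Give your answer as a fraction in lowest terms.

25/64

Esme's mother's ABO genotype from I^B i × i i: 1/2 I^B i, 1/2 i i.
Crossing each possibility with the father I^B i and summing P(type B): 1/2·3/4 + 1/2·1/2 = 5/8.
Similarly for Rh via the mother's Rh distribution: P(Rh+) = 5/8.
Independent loci: 5/8 × 5/8 = 25/64.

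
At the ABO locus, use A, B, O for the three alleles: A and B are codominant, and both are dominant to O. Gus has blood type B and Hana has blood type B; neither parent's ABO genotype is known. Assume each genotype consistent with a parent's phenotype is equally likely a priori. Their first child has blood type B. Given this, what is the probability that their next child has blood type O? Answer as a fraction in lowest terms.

Possible genotypes: Gus ∈ {BB, BO}; Hana ∈ {BB, BO}.
Weight each parental genotype pair by prior × P(type-B child):
  BB × BB: posterior weight 4/15; P(next child type O) = 0.
  BB × BO: posterior weight 4/15; P(next child type O) = 0.
  BO × BB: posterior weight 4/15; P(next child type O) = 0.
  BO × BO: posterior weight 1/5; P(next child type O) = 1/4.
Weighted sum = 1/20.

1/20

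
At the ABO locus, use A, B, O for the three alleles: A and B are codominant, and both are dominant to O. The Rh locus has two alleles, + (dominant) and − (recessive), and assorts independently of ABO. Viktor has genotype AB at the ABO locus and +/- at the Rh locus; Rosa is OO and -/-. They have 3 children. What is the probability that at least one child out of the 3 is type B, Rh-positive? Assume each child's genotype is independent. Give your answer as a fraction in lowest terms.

ABO cross AB × OO → 1/2 A, 1/2 B.
Rh cross +/- × -/- → 1/2 Rh+, 1/2 Rh-; so P(type B, Rh-positive) = 1/2 × 1/2 = 1/4 per child.
P(none) = (3/4)^3 = 27/64; P(at least one) = 1 − 27/64 = 37/64.

37/64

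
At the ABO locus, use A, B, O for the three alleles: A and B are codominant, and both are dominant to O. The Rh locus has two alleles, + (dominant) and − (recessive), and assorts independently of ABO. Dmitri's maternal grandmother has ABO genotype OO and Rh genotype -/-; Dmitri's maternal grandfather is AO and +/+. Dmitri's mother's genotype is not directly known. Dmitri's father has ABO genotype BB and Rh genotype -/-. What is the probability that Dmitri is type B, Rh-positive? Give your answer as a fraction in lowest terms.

Dmitri's mother's ABO genotype from OO × AO: 1/2 AO, 1/2 OO.
Crossing each possibility with the father BB and summing P(type B): 1/2·1/2 + 1/2·1 = 3/4.
Similarly for Rh via the mother's Rh distribution: P(Rh+) = 1/2.
Independent loci: 3/4 × 1/2 = 3/8.

3/8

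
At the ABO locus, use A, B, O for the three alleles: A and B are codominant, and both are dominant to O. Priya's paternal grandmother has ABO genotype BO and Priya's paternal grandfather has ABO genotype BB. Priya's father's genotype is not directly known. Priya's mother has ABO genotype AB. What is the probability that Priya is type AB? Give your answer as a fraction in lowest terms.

Priya's father's ABO genotype from BO × BB: 1/2 BB, 1/2 BO.
Crossing each possibility with the mother AB and summing P(type AB): 1/2·1/2 + 1/2·1/4 = 3/8.

3/8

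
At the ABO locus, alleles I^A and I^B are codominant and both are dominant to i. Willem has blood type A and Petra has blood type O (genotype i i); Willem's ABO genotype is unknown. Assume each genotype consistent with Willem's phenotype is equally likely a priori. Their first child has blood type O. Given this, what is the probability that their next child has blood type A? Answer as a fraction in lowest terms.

1/2

Possible genotypes: Willem ∈ {I^A I^A, I^A i}; Petra ∈ {i i}.
Weight each parental genotype pair by prior × P(type-O child):
  I^A i × i i: posterior weight 1; P(next child type A) = 1/2.
Weighted sum = 1/2.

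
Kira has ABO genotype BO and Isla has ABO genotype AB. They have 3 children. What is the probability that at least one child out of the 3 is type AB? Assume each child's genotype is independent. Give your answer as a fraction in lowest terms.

37/64

ABO cross BO × AB → 1/4 A, 1/2 B, 1/4 AB.
So P(type AB) = 1/4 per child.
P(none) = (3/4)^3 = 27/64; P(at least one) = 1 − 27/64 = 37/64.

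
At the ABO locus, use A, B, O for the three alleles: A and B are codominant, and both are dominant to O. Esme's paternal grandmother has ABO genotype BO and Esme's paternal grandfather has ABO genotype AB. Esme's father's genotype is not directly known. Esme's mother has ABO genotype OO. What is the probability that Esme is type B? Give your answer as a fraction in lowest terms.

Esme's father's ABO genotype from BO × AB: 1/4 AB, 1/4 AO, 1/4 BB, 1/4 BO.
Crossing each possibility with the mother OO and summing P(type B): 1/4·1/2 + 1/4·0 + 1/4·1 + 1/4·1/2 = 1/2.

1/2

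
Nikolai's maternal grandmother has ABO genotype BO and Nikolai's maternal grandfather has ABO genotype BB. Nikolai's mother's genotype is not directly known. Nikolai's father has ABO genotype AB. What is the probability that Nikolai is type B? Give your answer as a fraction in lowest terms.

1/2

Nikolai's mother's ABO genotype from BO × BB: 1/2 BB, 1/2 BO.
Crossing each possibility with the father AB and summing P(type B): 1/2·1/2 + 1/2·1/2 = 1/2.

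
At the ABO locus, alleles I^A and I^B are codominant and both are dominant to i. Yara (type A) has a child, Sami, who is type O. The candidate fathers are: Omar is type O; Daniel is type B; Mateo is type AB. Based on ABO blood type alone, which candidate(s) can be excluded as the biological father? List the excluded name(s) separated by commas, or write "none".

A candidate is excluded only if no genotype consistent with his phenotype could produce a type O child with a type A mother.
Mateo (type AB): no genotype consistent with that phenotype can produce a type-O child with a type-A mother.

Mateo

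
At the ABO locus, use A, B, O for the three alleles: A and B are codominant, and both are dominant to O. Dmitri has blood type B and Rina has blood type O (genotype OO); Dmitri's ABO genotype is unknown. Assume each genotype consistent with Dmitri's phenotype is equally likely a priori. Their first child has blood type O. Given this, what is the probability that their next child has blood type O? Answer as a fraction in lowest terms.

Possible genotypes: Dmitri ∈ {BB, BO}; Rina ∈ {OO}.
Weight each parental genotype pair by prior × P(type-O child):
  BO × OO: posterior weight 1; P(next child type O) = 1/2.
Weighted sum = 1/2.

1/2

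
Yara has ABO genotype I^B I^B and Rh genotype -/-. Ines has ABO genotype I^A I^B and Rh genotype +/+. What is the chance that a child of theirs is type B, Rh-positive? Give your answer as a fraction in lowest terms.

ABO cross I^B I^B × I^A I^B → offspring phenotypes: 1/2 B, 1/2 AB.
Rh cross -/- × +/+ → 1 Rh+.
Independent loci: P(type B, Rh-positive) = 1/2 × 1 = 1/2.

1/2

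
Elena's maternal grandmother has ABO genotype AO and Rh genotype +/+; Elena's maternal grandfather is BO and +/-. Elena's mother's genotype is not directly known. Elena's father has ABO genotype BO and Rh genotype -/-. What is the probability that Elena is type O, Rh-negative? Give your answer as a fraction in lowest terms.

Elena's mother's ABO genotype from AO × BO: 1/4 AB, 1/4 AO, 1/4 BO, 1/4 OO.
Crossing each possibility with the father BO and summing P(type O): 1/4·0 + 1/4·1/4 + 1/4·1/4 + 1/4·1/2 = 1/4.
Similarly for Rh via the mother's Rh distribution: P(Rh-) = 1/4.
Independent loci: 1/4 × 1/4 = 1/16.

1/16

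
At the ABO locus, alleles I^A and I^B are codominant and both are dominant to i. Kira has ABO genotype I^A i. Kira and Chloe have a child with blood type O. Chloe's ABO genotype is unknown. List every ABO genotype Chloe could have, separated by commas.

I^A i, I^B i, i i

For each candidate genotype of Chloe, check whether crossing it with I^A i can produce every observed child phenotype.
  I^A I^A → possible child types {A} ✗
  I^A I^B → possible child types {A, B, AB} ✗
  I^A i → possible child types {O, A} ✓
  I^B I^B → possible child types {B, AB} ✗
  I^B i → possible child types {O, A, B, AB} ✓
  i i → possible child types {O, A} ✓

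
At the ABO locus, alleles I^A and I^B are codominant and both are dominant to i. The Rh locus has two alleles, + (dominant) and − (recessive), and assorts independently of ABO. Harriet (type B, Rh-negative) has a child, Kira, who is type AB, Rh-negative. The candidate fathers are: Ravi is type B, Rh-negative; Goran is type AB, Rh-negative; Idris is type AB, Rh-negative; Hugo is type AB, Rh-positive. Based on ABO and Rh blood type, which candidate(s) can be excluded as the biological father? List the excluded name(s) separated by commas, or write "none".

Ravi

A candidate is excluded only if no genotype consistent with his phenotype could produce a type AB, Rh-negative child with a type B, Rh-negative mother.
Ravi (type B, Rh-): no genotype consistent with that phenotype can produce a type-AB Rh- child with a type-B mother.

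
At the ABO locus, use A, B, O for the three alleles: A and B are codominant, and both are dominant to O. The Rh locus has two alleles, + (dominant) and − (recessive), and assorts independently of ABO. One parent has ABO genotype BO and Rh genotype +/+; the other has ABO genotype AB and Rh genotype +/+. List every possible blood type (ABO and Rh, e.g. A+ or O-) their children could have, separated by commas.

A+, B+, AB+

Gametes from BO × AB give offspring ABO genotypes AB, AO, BB, BO, i.e. phenotypes A, B, AB.
Rh cross +/+ × +/+ → phenotypes Rh+.
Combining independently: A+, B+, AB+.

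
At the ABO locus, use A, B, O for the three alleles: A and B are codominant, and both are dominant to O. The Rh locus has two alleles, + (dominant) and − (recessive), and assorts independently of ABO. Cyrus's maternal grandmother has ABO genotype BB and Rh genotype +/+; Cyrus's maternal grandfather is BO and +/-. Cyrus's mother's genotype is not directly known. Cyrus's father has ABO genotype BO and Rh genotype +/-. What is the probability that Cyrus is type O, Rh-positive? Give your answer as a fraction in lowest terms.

7/64

Cyrus's mother's ABO genotype from BB × BO: 1/2 BB, 1/2 BO.
Crossing each possibility with the father BO and summing P(type O): 1/2·0 + 1/2·1/4 = 1/8.
Similarly for Rh via the mother's Rh distribution: P(Rh+) = 7/8.
Independent loci: 1/8 × 7/8 = 7/64.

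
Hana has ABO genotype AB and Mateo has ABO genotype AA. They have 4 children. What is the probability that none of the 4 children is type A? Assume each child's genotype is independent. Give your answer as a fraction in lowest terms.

ABO cross AB × AA → 1/2 A, 1/2 AB.
So P(type A) = 1/2 per child.
P(not type A) = 1/2 for one child; (1/2)^4 = 1/16.

1/16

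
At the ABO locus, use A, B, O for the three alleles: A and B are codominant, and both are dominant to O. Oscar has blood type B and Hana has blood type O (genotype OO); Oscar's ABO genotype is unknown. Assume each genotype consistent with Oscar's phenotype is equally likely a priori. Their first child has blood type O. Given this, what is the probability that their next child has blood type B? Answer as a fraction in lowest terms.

Possible genotypes: Oscar ∈ {BB, BO}; Hana ∈ {OO}.
Weight each parental genotype pair by prior × P(type-O child):
  BO × OO: posterior weight 1; P(next child type B) = 1/2.
Weighted sum = 1/2.

1/2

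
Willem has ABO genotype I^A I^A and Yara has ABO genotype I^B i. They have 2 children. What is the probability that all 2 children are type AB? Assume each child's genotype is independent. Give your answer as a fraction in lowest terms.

1/4

ABO cross I^A I^A × I^B i → 1/2 A, 1/2 AB.
So P(type AB) = 1/2 per child.
All 2 independent: (1/2)^2 = 1/4.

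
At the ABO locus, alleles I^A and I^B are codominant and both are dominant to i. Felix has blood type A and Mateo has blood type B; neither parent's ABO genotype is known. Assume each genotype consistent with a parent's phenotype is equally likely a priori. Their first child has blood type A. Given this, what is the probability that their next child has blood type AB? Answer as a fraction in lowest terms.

5/12

Possible genotypes: Felix ∈ {I^A I^A, I^A i}; Mateo ∈ {I^B I^B, I^B i}.
Weight each parental genotype pair by prior × P(type-A child):
  I^A I^A × I^B i: posterior weight 2/3; P(next child type AB) = 1/2.
  I^A i × I^B i: posterior weight 1/3; P(next child type AB) = 1/4.
Weighted sum = 5/12.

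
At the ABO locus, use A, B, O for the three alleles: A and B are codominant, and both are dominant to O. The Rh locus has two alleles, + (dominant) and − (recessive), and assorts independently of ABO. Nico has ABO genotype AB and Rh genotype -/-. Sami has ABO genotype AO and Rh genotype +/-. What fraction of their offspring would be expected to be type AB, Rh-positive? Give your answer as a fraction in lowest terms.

1/8

ABO cross AB × AO → offspring phenotypes: 1/2 A, 1/4 B, 1/4 AB.
Rh cross -/- × +/- → 1/2 Rh+, 1/2 Rh-.
Independent loci: P(type AB, Rh-positive) = 1/4 × 1/2 = 1/8.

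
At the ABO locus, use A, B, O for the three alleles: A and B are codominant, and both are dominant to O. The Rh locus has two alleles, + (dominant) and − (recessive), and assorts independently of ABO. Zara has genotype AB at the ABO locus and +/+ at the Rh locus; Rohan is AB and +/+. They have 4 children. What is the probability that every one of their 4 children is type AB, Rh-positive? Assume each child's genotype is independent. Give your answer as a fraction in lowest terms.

1/16

ABO cross AB × AB → 1/4 A, 1/4 B, 1/2 AB.
Rh cross +/+ × +/+ → 1 Rh+; so P(type AB, Rh-positive) = 1/2 × 1 = 1/2 per child.
All 4 independent: (1/2)^4 = 1/16.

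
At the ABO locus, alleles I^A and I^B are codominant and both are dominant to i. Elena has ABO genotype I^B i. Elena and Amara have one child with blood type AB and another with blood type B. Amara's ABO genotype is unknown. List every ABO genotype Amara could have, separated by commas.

For each candidate genotype of Amara, check whether crossing it with I^B i can produce every observed child phenotype.
  I^A I^A → possible child types {A, AB} ✗
  I^A I^B → possible child types {A, B, AB} ✓
  I^A i → possible child types {O, A, B, AB} ✓
  I^B I^B → possible child types {B} ✗
  I^B i → possible child types {O, B} ✗
  i i → possible child types {O, B} ✗

I^A I^B, I^A i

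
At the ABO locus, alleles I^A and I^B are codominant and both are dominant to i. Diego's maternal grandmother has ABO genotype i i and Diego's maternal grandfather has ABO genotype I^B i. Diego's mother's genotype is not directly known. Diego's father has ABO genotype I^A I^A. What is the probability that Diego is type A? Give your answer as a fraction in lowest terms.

Diego's mother's ABO genotype from i i × I^B i: 1/2 I^B i, 1/2 i i.
Crossing each possibility with the father I^A I^A and summing P(type A): 1/2·1/2 + 1/2·1 = 3/4.

3/4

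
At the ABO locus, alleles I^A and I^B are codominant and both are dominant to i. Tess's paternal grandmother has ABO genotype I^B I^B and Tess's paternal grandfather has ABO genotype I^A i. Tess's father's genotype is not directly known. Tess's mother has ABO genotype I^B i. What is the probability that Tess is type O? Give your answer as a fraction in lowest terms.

Tess's father's ABO genotype from I^B I^B × I^A i: 1/2 I^A I^B, 1/2 I^B i.
Crossing each possibility with the mother I^B i and summing P(type O): 1/2·0 + 1/2·1/4 = 1/8.

1/8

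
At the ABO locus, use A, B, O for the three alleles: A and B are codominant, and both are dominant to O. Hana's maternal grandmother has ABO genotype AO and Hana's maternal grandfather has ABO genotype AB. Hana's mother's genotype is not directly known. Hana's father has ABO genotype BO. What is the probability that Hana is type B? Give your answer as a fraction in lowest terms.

3/8

Hana's mother's ABO genotype from AO × AB: 1/4 AA, 1/4 AB, 1/4 AO, 1/4 BO.
Crossing each possibility with the father BO and summing P(type B): 1/4·0 + 1/4·1/2 + 1/4·1/4 + 1/4·3/4 = 3/8.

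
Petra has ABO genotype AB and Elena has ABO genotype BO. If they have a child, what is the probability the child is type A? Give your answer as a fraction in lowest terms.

1/4

ABO cross AB × BO → offspring phenotypes: 1/4 A, 1/2 B, 1/4 AB.
So P(type A) = 1/4.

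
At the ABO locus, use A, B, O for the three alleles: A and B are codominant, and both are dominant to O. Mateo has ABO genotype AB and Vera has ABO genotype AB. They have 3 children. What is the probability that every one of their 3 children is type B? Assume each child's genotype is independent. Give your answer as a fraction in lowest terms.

ABO cross AB × AB → 1/4 A, 1/4 B, 1/2 AB.
So P(type B) = 1/4 per child.
All 3 independent: (1/4)^3 = 1/64.

1/64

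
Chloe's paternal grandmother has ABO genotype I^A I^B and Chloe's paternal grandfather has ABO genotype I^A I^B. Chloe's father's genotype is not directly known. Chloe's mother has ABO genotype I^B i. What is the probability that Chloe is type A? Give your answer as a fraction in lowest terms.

Chloe's father's ABO genotype from I^A I^B × I^A I^B: 1/4 I^A I^A, 1/2 I^A I^B, 1/4 I^B I^B.
Crossing each possibility with the mother I^B i and summing P(type A): 1/4·1/2 + 1/2·1/4 + 1/4·0 = 1/4.

1/4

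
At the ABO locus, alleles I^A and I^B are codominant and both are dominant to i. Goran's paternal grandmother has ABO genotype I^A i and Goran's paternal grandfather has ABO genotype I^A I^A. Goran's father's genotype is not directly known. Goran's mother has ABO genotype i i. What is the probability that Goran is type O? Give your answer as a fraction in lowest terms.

Goran's father's ABO genotype from I^A i × I^A I^A: 1/2 I^A I^A, 1/2 I^A i.
Crossing each possibility with the mother i i and summing P(type O): 1/2·0 + 1/2·1/2 = 1/4.

1/4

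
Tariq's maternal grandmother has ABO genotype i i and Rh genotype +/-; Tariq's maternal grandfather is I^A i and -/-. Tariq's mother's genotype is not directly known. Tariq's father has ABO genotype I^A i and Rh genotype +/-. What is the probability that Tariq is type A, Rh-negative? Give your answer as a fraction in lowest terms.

15/64

Tariq's mother's ABO genotype from i i × I^A i: 1/2 I^A i, 1/2 i i.
Crossing each possibility with the father I^A i and summing P(type A): 1/2·3/4 + 1/2·1/2 = 5/8.
Similarly for Rh via the mother's Rh distribution: P(Rh-) = 3/8.
Independent loci: 5/8 × 3/8 = 15/64.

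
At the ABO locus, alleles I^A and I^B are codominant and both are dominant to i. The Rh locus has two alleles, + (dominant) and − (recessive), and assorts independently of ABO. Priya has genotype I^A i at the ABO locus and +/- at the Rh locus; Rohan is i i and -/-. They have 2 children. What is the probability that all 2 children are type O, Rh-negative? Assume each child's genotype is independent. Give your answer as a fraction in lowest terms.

1/16

ABO cross I^A i × i i → 1/2 O, 1/2 A.
Rh cross +/- × -/- → 1/2 Rh+, 1/2 Rh-; so P(type O, Rh-negative) = 1/2 × 1/2 = 1/4 per child.
All 2 independent: (1/4)^2 = 1/16.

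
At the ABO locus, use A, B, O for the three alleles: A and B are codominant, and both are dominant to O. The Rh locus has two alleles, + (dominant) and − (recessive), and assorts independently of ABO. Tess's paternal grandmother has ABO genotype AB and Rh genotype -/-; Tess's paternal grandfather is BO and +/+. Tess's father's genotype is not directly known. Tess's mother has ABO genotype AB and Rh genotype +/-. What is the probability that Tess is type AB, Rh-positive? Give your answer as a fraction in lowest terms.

9/32

Tess's father's ABO genotype from AB × BO: 1/4 AB, 1/4 AO, 1/4 BB, 1/4 BO.
Crossing each possibility with the mother AB and summing P(type AB): 1/4·1/2 + 1/4·1/4 + 1/4·1/2 + 1/4·1/4 = 3/8.
Similarly for Rh via the father's Rh distribution: P(Rh+) = 3/4.
Independent loci: 3/8 × 3/4 = 9/32.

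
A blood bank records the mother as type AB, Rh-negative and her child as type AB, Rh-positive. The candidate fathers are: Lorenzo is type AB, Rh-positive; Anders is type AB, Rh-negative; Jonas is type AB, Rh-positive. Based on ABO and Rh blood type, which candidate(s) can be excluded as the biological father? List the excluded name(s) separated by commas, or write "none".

Anders

A candidate is excluded only if no genotype consistent with his phenotype could produce a type AB, Rh-positive child with a type AB, Rh-negative mother.
Anders (type AB, Rh-): no genotype consistent with that phenotype can produce a type-AB Rh+ child with a type-AB mother.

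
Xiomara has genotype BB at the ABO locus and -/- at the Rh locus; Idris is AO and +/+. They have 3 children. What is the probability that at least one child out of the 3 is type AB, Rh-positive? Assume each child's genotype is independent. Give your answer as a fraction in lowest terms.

7/8

ABO cross BB × AO → 1/2 B, 1/2 AB.
Rh cross -/- × +/+ → 1 Rh+; so P(type AB, Rh-positive) = 1/2 × 1 = 1/2 per child.
P(none) = (1/2)^3 = 1/8; P(at least one) = 1 − 1/8 = 7/8.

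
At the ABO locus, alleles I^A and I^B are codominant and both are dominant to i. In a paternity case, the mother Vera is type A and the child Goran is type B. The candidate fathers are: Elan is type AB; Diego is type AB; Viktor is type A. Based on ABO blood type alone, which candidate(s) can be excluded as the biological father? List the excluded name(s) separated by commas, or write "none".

Viktor

A candidate is excluded only if no genotype consistent with his phenotype could produce a type B child with a type A mother.
Viktor (type A): no genotype consistent with that phenotype can produce a type-B child with a type-A mother.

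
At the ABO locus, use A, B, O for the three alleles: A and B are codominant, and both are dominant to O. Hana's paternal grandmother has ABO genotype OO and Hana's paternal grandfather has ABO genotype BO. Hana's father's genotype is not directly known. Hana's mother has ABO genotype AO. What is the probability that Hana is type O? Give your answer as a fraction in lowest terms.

Hana's father's ABO genotype from OO × BO: 1/2 BO, 1/2 OO.
Crossing each possibility with the mother AO and summing P(type O): 1/2·1/4 + 1/2·1/2 = 3/8.

3/8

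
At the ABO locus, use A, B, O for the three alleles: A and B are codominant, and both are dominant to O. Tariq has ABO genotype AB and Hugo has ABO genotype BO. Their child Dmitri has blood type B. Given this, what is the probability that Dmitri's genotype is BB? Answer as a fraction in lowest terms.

Cross AB × BO → 1/4 AB, 1/4 AO, 1/4 BB, 1/4 BO.
Type-B genotypes among offspring: BB (1/4), BO (1/4); total 1/2.
P(BB | type B) = (1/4) / (1/2) = 1/2.

1/2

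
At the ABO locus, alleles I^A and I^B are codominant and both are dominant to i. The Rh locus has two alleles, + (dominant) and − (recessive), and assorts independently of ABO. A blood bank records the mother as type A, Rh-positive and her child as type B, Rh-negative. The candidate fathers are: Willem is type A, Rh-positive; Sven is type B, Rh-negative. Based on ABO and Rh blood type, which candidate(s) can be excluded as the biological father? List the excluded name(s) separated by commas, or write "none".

A candidate is excluded only if no genotype consistent with his phenotype could produce a type B, Rh-negative child with a type A, Rh-positive mother.
Willem (type A, Rh+): no genotype consistent with that phenotype can produce a type-B Rh- child with a type-A mother.

Willem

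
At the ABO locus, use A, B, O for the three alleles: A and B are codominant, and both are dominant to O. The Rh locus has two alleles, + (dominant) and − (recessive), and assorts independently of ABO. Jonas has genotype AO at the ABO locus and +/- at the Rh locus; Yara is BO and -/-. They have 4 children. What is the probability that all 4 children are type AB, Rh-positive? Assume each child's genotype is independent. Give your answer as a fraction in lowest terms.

ABO cross AO × BO → 1/4 O, 1/4 A, 1/4 B, 1/4 AB.
Rh cross +/- × -/- → 1/2 Rh+, 1/2 Rh-; so P(type AB, Rh-positive) = 1/4 × 1/2 = 1/8 per child.
All 4 independent: (1/8)^4 = 1/4096.

1/4096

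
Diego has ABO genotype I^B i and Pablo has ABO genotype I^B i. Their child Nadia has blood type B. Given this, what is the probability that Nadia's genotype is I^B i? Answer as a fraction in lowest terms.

Cross I^B i × I^B i → 1/4 I^B I^B, 1/2 I^B i, 1/4 i i.
Type-B genotypes among offspring: I^B I^B (1/4), I^B i (1/2); total 3/4.
P(I^B i | type B) = (1/2) / (3/4) = 2/3.

2/3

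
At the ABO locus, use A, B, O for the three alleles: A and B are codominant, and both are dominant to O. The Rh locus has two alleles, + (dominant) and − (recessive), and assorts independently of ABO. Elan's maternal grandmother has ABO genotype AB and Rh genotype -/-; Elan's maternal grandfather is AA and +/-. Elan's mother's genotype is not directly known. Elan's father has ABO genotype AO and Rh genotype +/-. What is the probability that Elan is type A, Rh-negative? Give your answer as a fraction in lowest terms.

Elan's mother's ABO genotype from AB × AA: 1/2 AA, 1/2 AB.
Crossing each possibility with the father AO and summing P(type A): 1/2·1 + 1/2·1/2 = 3/4.
Similarly for Rh via the mother's Rh distribution: P(Rh-) = 3/8.
Independent loci: 3/4 × 3/8 = 9/32.

9/32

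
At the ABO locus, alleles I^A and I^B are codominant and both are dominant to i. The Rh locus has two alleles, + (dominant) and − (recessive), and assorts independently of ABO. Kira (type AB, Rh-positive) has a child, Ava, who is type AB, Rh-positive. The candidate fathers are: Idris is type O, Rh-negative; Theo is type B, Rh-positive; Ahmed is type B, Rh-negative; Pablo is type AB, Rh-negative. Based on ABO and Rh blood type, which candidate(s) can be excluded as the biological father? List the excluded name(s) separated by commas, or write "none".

Idris

A candidate is excluded only if no genotype consistent with his phenotype could produce a type AB, Rh-positive child with a type AB, Rh-positive mother.
Idris (type O, Rh-): no genotype consistent with that phenotype can produce a type-AB Rh+ child with a type-AB mother.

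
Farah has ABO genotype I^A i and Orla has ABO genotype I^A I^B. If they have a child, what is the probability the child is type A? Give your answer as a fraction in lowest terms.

ABO cross I^A i × I^A I^B → offspring phenotypes: 1/2 A, 1/4 B, 1/4 AB.
So P(type A) = 1/2.

1/2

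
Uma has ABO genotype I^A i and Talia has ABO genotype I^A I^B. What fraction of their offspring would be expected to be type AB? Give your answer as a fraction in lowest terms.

1/4

ABO cross I^A i × I^A I^B → offspring phenotypes: 1/2 A, 1/4 B, 1/4 AB.
So P(type AB) = 1/4.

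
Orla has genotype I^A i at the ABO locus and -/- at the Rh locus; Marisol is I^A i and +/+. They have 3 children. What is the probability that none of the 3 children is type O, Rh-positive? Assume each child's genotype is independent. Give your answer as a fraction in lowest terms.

ABO cross I^A i × I^A i → 1/4 O, 3/4 A.
Rh cross -/- × +/+ → 1 Rh+; so P(type O, Rh-positive) = 1/4 × 1 = 1/4 per child.
P(not type O, Rh-positive) = 3/4 for one child; (3/4)^3 = 27/64.

27/64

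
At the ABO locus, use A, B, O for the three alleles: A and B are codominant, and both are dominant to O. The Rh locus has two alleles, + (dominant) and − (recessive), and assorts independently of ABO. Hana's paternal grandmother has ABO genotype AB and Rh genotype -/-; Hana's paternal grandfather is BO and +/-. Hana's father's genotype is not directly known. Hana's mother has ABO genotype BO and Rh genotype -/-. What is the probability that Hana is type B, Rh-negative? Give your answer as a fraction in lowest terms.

Hana's father's ABO genotype from AB × BO: 1/4 AB, 1/4 AO, 1/4 BB, 1/4 BO.
Crossing each possibility with the mother BO and summing P(type B): 1/4·1/2 + 1/4·1/4 + 1/4·1 + 1/4·3/4 = 5/8.
Similarly for Rh via the father's Rh distribution: P(Rh-) = 3/4.
Independent loci: 5/8 × 3/4 = 15/32.

15/32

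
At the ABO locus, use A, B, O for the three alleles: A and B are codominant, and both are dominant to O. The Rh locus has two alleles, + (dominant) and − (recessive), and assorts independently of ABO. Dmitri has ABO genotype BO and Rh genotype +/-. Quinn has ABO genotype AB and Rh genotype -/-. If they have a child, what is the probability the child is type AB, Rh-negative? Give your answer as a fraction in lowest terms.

1/8

ABO cross BO × AB → offspring phenotypes: 1/4 A, 1/2 B, 1/4 AB.
Rh cross +/- × -/- → 1/2 Rh+, 1/2 Rh-.
Independent loci: P(type AB, Rh-negative) = 1/4 × 1/2 = 1/8.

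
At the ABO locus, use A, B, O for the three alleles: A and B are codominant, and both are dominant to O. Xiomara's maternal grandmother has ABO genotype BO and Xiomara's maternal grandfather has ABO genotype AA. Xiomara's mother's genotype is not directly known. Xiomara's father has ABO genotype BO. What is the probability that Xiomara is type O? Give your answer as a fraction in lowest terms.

Xiomara's mother's ABO genotype from BO × AA: 1/2 AB, 1/2 AO.
Crossing each possibility with the father BO and summing P(type O): 1/2·0 + 1/2·1/4 = 1/8.

1/8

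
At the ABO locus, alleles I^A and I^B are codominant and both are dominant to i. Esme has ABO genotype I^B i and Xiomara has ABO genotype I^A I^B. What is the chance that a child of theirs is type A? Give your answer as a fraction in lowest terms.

1/4

ABO cross I^B i × I^A I^B → offspring phenotypes: 1/4 A, 1/2 B, 1/4 AB.
So P(type A) = 1/4.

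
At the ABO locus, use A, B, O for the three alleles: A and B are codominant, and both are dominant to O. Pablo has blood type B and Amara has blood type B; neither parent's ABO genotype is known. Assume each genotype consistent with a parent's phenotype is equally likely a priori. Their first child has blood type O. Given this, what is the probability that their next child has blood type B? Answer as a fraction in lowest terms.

Possible genotypes: Pablo ∈ {BB, BO}; Amara ∈ {BB, BO}.
Weight each parental genotype pair by prior × P(type-O child):
  BO × BO: posterior weight 1; P(next child type B) = 3/4.
Weighted sum = 3/4.

3/4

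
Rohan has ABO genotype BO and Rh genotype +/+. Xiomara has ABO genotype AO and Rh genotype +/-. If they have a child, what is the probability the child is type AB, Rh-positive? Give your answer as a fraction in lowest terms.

1/4

ABO cross BO × AO → offspring phenotypes: 1/4 O, 1/4 A, 1/4 B, 1/4 AB.
Rh cross +/+ × +/- → 1 Rh+.
Independent loci: P(type AB, Rh-positive) = 1/4 × 1 = 1/4.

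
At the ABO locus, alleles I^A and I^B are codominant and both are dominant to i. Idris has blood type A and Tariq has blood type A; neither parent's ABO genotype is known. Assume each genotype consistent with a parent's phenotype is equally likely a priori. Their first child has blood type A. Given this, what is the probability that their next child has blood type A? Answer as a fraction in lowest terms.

19/20

Possible genotypes: Idris ∈ {I^A I^A, I^A i}; Tariq ∈ {I^A I^A, I^A i}.
Weight each parental genotype pair by prior × P(type-A child):
  I^A I^A × I^A I^A: posterior weight 4/15; P(next child type A) = 1.
  I^A I^A × I^A i: posterior weight 4/15; P(next child type A) = 1.
  I^A i × I^A I^A: posterior weight 4/15; P(next child type A) = 1.
  I^A i × I^A i: posterior weight 1/5; P(next child type A) = 3/4.
Weighted sum = 19/20.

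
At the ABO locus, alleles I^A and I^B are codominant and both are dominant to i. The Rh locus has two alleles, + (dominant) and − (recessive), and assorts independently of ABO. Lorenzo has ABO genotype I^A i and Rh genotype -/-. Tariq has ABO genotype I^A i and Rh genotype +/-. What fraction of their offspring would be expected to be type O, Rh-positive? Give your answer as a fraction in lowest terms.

1/8

ABO cross I^A i × I^A i → offspring phenotypes: 1/4 O, 3/4 A.
Rh cross -/- × +/- → 1/2 Rh+, 1/2 Rh-.
Independent loci: P(type O, Rh-positive) = 1/4 × 1/2 = 1/8.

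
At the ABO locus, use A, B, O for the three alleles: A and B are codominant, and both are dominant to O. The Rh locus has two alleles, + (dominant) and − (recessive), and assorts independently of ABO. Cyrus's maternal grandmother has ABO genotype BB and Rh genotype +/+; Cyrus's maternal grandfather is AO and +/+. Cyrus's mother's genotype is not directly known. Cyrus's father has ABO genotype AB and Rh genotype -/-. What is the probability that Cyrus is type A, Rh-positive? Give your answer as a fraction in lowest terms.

Cyrus's mother's ABO genotype from BB × AO: 1/2 AB, 1/2 BO.
Crossing each possibility with the father AB and summing P(type A): 1/2·1/4 + 1/2·1/4 = 1/4.
Similarly for Rh via the mother's Rh distribution: P(Rh+) = 1.
Independent loci: 1/4 × 1 = 1/4.

1/4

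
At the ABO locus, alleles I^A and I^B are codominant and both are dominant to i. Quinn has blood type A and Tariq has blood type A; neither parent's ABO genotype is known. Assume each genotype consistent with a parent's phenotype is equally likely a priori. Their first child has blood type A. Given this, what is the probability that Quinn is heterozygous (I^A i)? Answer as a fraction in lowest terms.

7/15

Possible genotypes: Quinn ∈ {I^A I^A, I^A i}; Tariq ∈ {I^A I^A, I^A i}.
Weight each parental genotype pair by prior × P(type-A child):
  I^A I^A × I^A I^A: posterior weight 4/15.
  I^A I^A × I^A i: posterior weight 4/15.
  I^A i × I^A I^A: posterior weight 4/15.
  I^A i × I^A i: posterior weight 1/5.
Sum the posterior weight over pairs where Quinn is I^A i: 7/15.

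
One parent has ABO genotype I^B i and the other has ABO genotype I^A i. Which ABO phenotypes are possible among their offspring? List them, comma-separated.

O, A, B, AB

Gametes from I^B i × I^A i give offspring ABO genotypes I^A I^B, I^A i, I^B i, i i, i.e. phenotypes O, A, B, AB.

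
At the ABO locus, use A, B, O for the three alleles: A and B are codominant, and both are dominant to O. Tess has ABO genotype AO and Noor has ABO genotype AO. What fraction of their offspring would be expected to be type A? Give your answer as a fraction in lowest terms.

3/4

ABO cross AO × AO → offspring phenotypes: 1/4 O, 3/4 A.
So P(type A) = 3/4.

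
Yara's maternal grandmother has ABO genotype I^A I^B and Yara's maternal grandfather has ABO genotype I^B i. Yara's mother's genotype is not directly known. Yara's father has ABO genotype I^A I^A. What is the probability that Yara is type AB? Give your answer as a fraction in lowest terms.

Yara's mother's ABO genotype from I^A I^B × I^B i: 1/4 I^A I^B, 1/4 I^A i, 1/4 I^B I^B, 1/4 I^B i.
Crossing each possibility with the father I^A I^A and summing P(type AB): 1/4·1/2 + 1/4·0 + 1/4·1 + 1/4·1/2 = 1/2.

1/2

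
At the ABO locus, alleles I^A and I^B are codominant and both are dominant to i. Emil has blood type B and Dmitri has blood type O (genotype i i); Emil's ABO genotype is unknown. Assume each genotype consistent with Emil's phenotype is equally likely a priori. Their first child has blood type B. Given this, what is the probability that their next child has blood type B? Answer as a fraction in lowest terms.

5/6

Possible genotypes: Emil ∈ {I^B I^B, I^B i}; Dmitri ∈ {i i}.
Weight each parental genotype pair by prior × P(type-B child):
  I^B I^B × i i: posterior weight 2/3; P(next child type B) = 1.
  I^B i × i i: posterior weight 1/3; P(next child type B) = 1/2.
Weighted sum = 5/6.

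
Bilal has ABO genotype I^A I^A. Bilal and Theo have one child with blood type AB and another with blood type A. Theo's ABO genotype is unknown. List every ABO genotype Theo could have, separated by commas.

I^A I^B, I^B i

For each candidate genotype of Theo, check whether crossing it with I^A I^A can produce every observed child phenotype.
  I^A I^A → possible child types {A} ✗
  I^A I^B → possible child types {A, AB} ✓
  I^A i → possible child types {A} ✗
  I^B I^B → possible child types {AB} ✗
  I^B i → possible child types {A, AB} ✓
  i i → possible child types {A} ✗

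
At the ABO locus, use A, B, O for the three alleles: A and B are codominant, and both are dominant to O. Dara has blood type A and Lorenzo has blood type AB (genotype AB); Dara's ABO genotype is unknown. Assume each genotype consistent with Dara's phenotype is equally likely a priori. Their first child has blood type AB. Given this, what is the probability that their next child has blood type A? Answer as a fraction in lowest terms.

1/2

Possible genotypes: Dara ∈ {AA, AO}; Lorenzo ∈ {AB}.
Weight each parental genotype pair by prior × P(type-AB child):
  AA × AB: posterior weight 2/3; P(next child type A) = 1/2.
  AO × AB: posterior weight 1/3; P(next child type A) = 1/2.
Weighted sum = 1/2.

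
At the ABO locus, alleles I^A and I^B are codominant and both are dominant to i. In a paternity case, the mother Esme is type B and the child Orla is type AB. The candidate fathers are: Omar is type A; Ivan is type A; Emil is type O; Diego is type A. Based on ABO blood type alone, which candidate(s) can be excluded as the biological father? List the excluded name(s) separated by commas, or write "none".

Emil

A candidate is excluded only if no genotype consistent with his phenotype could produce a type AB child with a type B mother.
Emil (type O): no genotype consistent with that phenotype can produce a type-AB child with a type-B mother.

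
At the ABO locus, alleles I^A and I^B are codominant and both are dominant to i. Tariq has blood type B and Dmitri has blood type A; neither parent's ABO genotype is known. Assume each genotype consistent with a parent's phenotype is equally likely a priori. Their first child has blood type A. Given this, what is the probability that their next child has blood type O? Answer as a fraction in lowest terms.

Possible genotypes: Tariq ∈ {I^B I^B, I^B i}; Dmitri ∈ {I^A I^A, I^A i}.
Weight each parental genotype pair by prior × P(type-A child):
  I^B i × I^A I^A: posterior weight 2/3; P(next child type O) = 0.
  I^B i × I^A i: posterior weight 1/3; P(next child type O) = 1/4.
Weighted sum = 1/12.

1/12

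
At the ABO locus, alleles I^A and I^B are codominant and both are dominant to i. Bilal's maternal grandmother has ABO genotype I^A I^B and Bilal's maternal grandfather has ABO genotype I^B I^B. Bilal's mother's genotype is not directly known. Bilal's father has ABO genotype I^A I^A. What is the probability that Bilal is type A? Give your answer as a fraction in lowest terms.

Bilal's mother's ABO genotype from I^A I^B × I^B I^B: 1/2 I^A I^B, 1/2 I^B I^B.
Crossing each possibility with the father I^A I^A and summing P(type A): 1/2·1/2 + 1/2·0 = 1/4.

1/4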